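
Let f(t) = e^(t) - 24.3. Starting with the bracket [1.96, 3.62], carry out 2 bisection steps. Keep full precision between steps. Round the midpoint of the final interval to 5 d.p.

2.99750

f(1.960000) = -17.200673, f(3.620000) = 13.037568 (opposite signs)
step 1: m = 2.790000, f(m) = -8.018980 < 0 → root in [2.790000, 3.620000]
step 2: m = 3.205000, f(m) = 0.355500 > 0 → root in [2.790000, 3.205000]
Midpoint of [2.790000, 3.205000] = 2.997500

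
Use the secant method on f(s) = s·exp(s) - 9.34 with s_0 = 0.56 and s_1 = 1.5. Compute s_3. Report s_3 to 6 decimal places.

1.671394

f(s_0) = -8.359623, f(s_1) = -2.617466
s_2 = 1.500000 - (-2.617466)·(1.500000 - 0.560000)/(-2.617466 - (-8.359623)) = 1.928483; f(s_2) = 3.926169
s_3 = 1.928483 - (3.926169)·(1.928483 - 1.500000)/(3.926169 - (-2.617466)) = 1.671394; f(s_3) = -0.448887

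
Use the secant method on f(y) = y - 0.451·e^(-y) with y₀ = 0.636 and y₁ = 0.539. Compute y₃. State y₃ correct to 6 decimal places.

0.325831

f(y_0) = 0.397238, f(y_1) = 0.275918
y_2 = 0.539000 - (0.275918)·(0.539000 - 0.636000)/(0.275918 - (0.397238)) = 0.318394; f(y_2) = -0.009626
y_3 = 0.318394 - (-0.009626)·(0.318394 - 0.539000)/(-0.009626 - (0.275918)) = 0.325831; f(y_3) = 0.000241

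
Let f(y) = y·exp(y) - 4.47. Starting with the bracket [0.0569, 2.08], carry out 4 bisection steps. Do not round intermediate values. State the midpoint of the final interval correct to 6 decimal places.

f(0.056900) = -4.409769, f(2.080000) = 12.179295 (opposite signs)
step 1: m = 1.068450, f(m) = -1.359887 < 0 → root in [1.068450, 2.080000]
step 2: m = 1.574225, f(m) = 3.128783 > 0 → root in [1.068450, 1.574225]
step 3: m = 1.321338, f(m) = 0.482943 > 0 → root in [1.068450, 1.321338]
step 4: m = 1.194894, f(m) = -0.523019 < 0 → root in [1.194894, 1.321338]
Midpoint of [1.194894, 1.321338] = 1.258116

1.258116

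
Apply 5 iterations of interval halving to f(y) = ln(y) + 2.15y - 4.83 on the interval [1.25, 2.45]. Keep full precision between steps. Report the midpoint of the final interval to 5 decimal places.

1.94375

f(1.250000) = -1.919356, f(2.450000) = 1.333588 (opposite signs)
step 1: m = 1.850000, f(m) = -0.237314 < 0 → root in [1.850000, 2.450000]
step 2: m = 2.150000, f(m) = 0.557968 > 0 → root in [1.850000, 2.150000]
step 3: m = 2.000000, f(m) = 0.163147 > 0 → root in [1.850000, 2.000000]
step 4: m = 1.925000, f(m) = -0.036324 < 0 → root in [1.925000, 2.000000]
step 5: m = 1.962500, f(m) = 0.063594 > 0 → root in [1.925000, 1.962500]
Midpoint of [1.925000, 1.962500] = 1.943750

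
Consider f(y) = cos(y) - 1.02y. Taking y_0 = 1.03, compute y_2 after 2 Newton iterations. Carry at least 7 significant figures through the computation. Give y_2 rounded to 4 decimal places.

f'(y) = -sin(y) - 1.02
y_0 = 1.030000: f = -0.535781, f' = -1.877299 → y_1 = 1.030000 - (-0.535781)/(-1.877299) = 0.744600
y_1 = 0.744600: f = -0.024133, f' = -1.697678 → y_2 = 0.744600 - (-0.024133)/(-1.697678) = 0.730385

0.7304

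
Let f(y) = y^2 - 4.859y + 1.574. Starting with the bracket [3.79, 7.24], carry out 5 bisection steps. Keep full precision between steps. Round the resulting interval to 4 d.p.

f(3.790000) = -2.477510, f(7.240000) = 18.812440 (opposite signs)
step 1: m = 5.515000, f(m) = 5.191840 > 0 → root in [3.790000, 5.515000]
step 2: m = 4.652500, f(m) = 0.613259 > 0 → root in [3.790000, 4.652500]
step 3: m = 4.221250, f(m) = -1.118102 < 0 → root in [4.221250, 4.652500]
step 4: m = 4.436875, f(m) = -0.298916 < 0 → root in [4.436875, 4.652500]
step 5: m = 4.544688, f(m) = 0.145548 > 0 → root in [4.436875, 4.544688]

[4.4369, 4.5447]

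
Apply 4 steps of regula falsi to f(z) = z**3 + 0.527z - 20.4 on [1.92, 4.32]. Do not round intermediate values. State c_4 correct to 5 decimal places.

f(1.920000) = -12.310272, f(4.320000) = 62.498208
step 1: c = 2.314937, f(c) = -6.774432 < 0 → new bracket [2.314937, 4.320000]
step 2: c = 2.511020, f(c) = -3.244159 < 0 → new bracket [2.511020, 4.320000]
step 3: c = 2.600287, f(c) = -1.447833 < 0 → new bracket [2.600287, 4.320000]
step 4: c = 2.639224, f(c) = -0.625614 < 0 → new bracket [2.639224, 4.320000]

2.63922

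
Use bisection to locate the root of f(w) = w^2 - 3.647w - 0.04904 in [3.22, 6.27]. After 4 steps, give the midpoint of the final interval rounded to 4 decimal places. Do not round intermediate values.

f(3.220000) = -1.423980, f(6.270000) = 16.397170 (opposite signs)
step 1: m = 4.745000, f(m) = 5.160970 > 0 → root in [3.220000, 4.745000]
step 2: m = 3.982500, f(m) = 1.287089 > 0 → root in [3.220000, 3.982500]
step 3: m = 3.601250, f(m) = -0.213797 < 0 → root in [3.601250, 3.982500]
step 4: m = 3.791875, f(m) = 0.500308 > 0 → root in [3.601250, 3.791875]
Midpoint of [3.601250, 3.791875] = 3.696563

3.6966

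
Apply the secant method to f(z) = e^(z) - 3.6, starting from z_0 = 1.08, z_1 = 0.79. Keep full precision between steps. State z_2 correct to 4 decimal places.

1.3364

f(z_0) = -0.655320, f(z_1) = -1.396604
z_2 = 0.790000 - (-1.396604)·(0.790000 - 1.080000)/(-1.396604 - (-0.655320)) = 1.336370; f(z_2) = 0.205206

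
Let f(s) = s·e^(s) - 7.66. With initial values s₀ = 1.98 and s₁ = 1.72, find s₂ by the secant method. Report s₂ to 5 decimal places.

f(s_0) = 6.680631, f(s_1) = 1.945389
s_2 = 1.720000 - (1.945389)·(1.720000 - 1.980000)/(1.945389 - (6.680631)) = 1.613184; f(s_2) = 0.436188

1.61318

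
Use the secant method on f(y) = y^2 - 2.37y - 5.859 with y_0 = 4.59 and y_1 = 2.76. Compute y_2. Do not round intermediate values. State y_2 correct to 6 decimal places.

f(y_0) = 4.330800, f(y_1) = -4.782600
y_2 = 2.760000 - (-4.782600)·(2.760000 - 4.590000)/(-4.782600 - (4.330800)) = 3.720361; f(y_2) = -0.835167

3.720361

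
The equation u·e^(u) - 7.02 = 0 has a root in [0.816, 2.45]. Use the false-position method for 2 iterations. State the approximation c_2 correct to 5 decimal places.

False-position update: c = (a·f(b) − b·f(a))/(f(b) − f(a)); replace the endpoint whose sign matches f(c).
f(0.816000) = -5.174668, f(2.450000) = 21.371449
step 1: c = 1.134518, f(c) = -3.492021 < 0 → new bracket [1.134518, 2.450000]
step 2: c = 1.319274, f(c) = -2.084983 < 0 → new bracket [1.319274, 2.450000]

1.31927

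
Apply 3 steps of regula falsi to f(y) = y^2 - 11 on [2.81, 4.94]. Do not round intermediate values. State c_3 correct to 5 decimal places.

False-position update: c = (a·f(b) − b·f(a))/(f(b) − f(a)); replace the endpoint whose sign matches f(c).
f(2.810000) = -3.103900, f(4.940000) = 13.403600
step 1: c = 3.210503, f(c) = -0.692669 < 0 → new bracket [3.210503, 4.940000]
step 2: c = 3.295488, f(c) = -0.139759 < 0 → new bracket [3.295488, 4.940000]
step 3: c = 3.312458, f(c) = -0.027620 < 0 → new bracket [3.312458, 4.940000]

3.31246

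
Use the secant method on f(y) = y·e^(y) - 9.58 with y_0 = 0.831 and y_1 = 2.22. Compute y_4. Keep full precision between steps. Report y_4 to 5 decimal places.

1.74205

Secant update: y_(k+1) = y_k − f(y_k)·(y_k − y_(k-1))/(f(y_k) − f(y_(k-1))).
f(y_0) = -7.672345, f(y_1) = 10.860275
y_2 = 2.220000 - (10.860275)·(2.220000 - 0.831000)/(10.860275 - (-7.672345)) = 1.406034; f(y_2) = -3.843742
y_3 = 1.406034 - (-3.843742)·(1.406034 - 2.220000)/(-3.843742 - (10.860275)) = 1.618811; f(y_3) = -1.409723
y_4 = 1.618811 - (-1.409723)·(1.618811 - 1.406034)/(-1.409723 - (-3.843742)) = 1.742046; f(y_4) = 0.365361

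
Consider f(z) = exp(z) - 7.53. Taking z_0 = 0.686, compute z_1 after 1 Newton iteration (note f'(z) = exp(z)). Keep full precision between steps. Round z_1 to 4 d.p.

z_0 = 0.686000: f = -5.544243, f' = 1.985757 → z_1 = 0.686000 - (-5.544243)/(1.985757) = 3.478006

3.4780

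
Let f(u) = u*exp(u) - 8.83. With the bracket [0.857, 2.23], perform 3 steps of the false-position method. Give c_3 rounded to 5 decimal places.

f(0.857000) = -6.810838, f(2.230000) = 11.908701
step 1: c = 1.356547, f(c) = -3.562854 < 0 → new bracket [1.356547, 2.230000]
step 2: c = 1.557689, f(c) = -1.434348 < 0 → new bracket [1.557689, 2.230000]
step 3: c = 1.629961, f(c) = -0.511209 < 0 → new bracket [1.629961, 2.230000]

1.62996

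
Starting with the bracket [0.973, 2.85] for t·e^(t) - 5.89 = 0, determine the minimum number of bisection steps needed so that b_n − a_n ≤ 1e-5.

18

Initial width b − a = 2.85 − 0.973 = 1.877000.
After n steps the width is (b−a)/2^n; need (b−a)/2^n ≤ 1e-5.
So n ≥ log₂(1.877000/1e-5) = log₂(187700.0000) ≈ 17.5181.
Hence n = 18.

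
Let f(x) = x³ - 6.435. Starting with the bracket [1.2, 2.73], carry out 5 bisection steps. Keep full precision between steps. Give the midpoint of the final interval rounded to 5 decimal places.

f(1.200000) = -4.707000, f(2.730000) = 13.911417 (opposite signs)
step 1: m = 1.965000, f(m) = 1.152307 > 0 → root in [1.200000, 1.965000]
step 2: m = 1.582500, f(m) = -2.471935 < 0 → root in [1.582500, 1.965000]
step 3: m = 1.773750, f(m) = -0.854447 < 0 → root in [1.773750, 1.965000]
step 4: m = 1.869375, f(m) = 0.097649 > 0 → root in [1.773750, 1.869375]
step 5: m = 1.821562, f(m) = -0.390892 < 0 → root in [1.821562, 1.869375]
Midpoint of [1.821562, 1.869375] = 1.845469

1.84547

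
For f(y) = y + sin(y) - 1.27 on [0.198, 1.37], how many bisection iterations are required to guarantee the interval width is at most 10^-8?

27

Initial width b − a = 1.37 − 0.198 = 1.172000.
After n steps the width is (b−a)/2^n; need (b−a)/2^n ≤ 10^-8.
So n ≥ log₂(1.172000/10^-8) = log₂(117200000.0000) ≈ 26.8044.
Hence n = 27.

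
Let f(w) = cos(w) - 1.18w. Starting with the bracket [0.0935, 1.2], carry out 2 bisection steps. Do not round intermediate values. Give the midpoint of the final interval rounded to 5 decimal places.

0.78506

f(0.093500) = 0.885302, f(1.200000) = -1.053642 (opposite signs)
step 1: m = 0.646750, f(m) = 0.034881 > 0 → root in [0.646750, 1.200000]
step 2: m = 0.923375, f(m) = -0.486451 < 0 → root in [0.646750, 0.923375]
Midpoint of [0.646750, 0.923375] = 0.785062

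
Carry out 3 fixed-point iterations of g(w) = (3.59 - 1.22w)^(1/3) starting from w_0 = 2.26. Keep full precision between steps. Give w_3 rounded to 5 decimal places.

1.24871

w_1 = g(2.260000) = 0.940835
w_2 = g(0.940835) = 1.346664
w_3 = g(1.346664) = 1.248707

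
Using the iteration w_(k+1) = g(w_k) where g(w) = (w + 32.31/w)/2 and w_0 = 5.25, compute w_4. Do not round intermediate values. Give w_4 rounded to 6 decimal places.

5.684189

w_1 = g(5.250000) = 5.702143
w_2 = g(5.702143) = 5.684217
w_3 = g(5.684217) = 5.684189
w_4 = g(5.684189) = 5.684189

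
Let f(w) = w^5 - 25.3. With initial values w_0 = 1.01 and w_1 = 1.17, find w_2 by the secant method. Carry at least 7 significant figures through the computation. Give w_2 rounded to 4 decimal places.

f(w_0) = -24.248990, f(w_1) = -23.107552
w_2 = 1.170000 - (-23.107552)·(1.170000 - 1.010000)/(-23.107552 - (-24.248990)) = 4.409079; f(w_2) = 1640.947919

4.4091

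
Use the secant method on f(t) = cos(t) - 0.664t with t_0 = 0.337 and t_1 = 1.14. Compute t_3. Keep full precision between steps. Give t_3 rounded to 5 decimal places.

f(t_0) = 0.719983, f(t_1) = -0.339365
t_2 = 1.140000 - (-0.339365)·(1.140000 - 0.337000)/(-0.339365 - (0.719983)) = 0.882756; f(t_2) = 0.048874
t_3 = 0.882756 - (0.048874)·(0.882756 - 1.140000)/(0.048874 - (-0.339365)) = 0.915140; f(t_3) = 0.002027

0.91514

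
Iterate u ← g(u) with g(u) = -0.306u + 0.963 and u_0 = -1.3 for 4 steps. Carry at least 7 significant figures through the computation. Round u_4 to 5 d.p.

u_1 = g(-1.300000) = 1.360800
u_2 = g(1.360800) = 0.546595
u_3 = g(0.546595) = 0.795742
u_4 = g(0.795742) = 0.719503

0.71950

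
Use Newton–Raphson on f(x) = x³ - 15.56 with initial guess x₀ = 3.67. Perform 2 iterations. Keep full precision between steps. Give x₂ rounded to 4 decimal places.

2.5346

Newton update: x ← x − f(x)/f'(x).
f'(x) = 3x²
x_0 = 3.670000: f = 33.870863, f' = 40.406700 → x_1 = 3.670000 - (33.870863)/(40.406700) = 2.831751
x_1 = 2.831751: f = 7.147291, f' = 24.056447 → x_2 = 2.831751 - (7.147291)/(24.056447) = 2.534646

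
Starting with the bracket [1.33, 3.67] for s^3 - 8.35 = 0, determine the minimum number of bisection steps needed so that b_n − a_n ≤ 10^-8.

Initial width b − a = 3.67 − 1.33 = 2.340000.
After n steps the width is (b−a)/2^n; need (b−a)/2^n ≤ 10^-8.
So n ≥ log₂(2.340000/10^-8) = log₂(234000000.0000) ≈ 27.8019.
Hence n = 28.

28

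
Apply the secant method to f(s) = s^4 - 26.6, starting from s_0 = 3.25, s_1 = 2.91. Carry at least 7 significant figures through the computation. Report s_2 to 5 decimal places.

f(s_0) = 84.966406, f(s_1) = 45.108718
s_2 = 2.910000 - (45.108718)·(2.910000 - 3.250000)/(45.108718 - (84.966406)) = 2.525207; f(s_2) = 14.061918

2.52521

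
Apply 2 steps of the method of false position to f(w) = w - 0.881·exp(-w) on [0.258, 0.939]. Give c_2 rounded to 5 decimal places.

False-position update: c = (a·f(b) − b·f(a))/(f(b) − f(a)); replace the endpoint whose sign matches f(c).
f(0.258000) = -0.422656, f(0.939000) = 0.594513
step 1: c = 0.540971, f(c) = 0.028068 > 0 → new bracket [0.258000, 0.540971]
step 2: c = 0.523349, f(c) = 0.001328 > 0 → new bracket [0.258000, 0.523349]

0.52335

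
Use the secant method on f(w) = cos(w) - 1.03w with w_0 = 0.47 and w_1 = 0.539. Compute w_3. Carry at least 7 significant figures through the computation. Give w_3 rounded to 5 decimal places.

0.72544

f(w_0) = 0.407468, f(w_1) = 0.303052
w_2 = 0.539000 - (0.303052)·(0.539000 - 0.470000)/(0.303052 - (0.407468)) = 0.739263; f(w_2) = -0.022475
w_3 = 0.739263 - (-0.022475)·(0.739263 - 0.539000)/(-0.022475 - (0.303052)) = 0.725436; f(w_3) = 0.001011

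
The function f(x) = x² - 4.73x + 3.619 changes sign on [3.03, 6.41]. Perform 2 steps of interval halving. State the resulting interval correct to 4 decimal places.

[3.0300, 3.8750]

f(3.030000) = -1.532000, f(6.410000) = 14.387800 (opposite signs)
step 1: m = 4.720000, f(m) = 3.571800 > 0 → root in [3.030000, 4.720000]
step 2: m = 3.875000, f(m) = 0.305875 > 0 → root in [3.030000, 3.875000]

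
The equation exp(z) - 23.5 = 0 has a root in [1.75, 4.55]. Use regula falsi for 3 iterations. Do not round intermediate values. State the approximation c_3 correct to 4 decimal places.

2.8795

f(1.750000) = -17.745397, f(4.550000) = 71.132408
step 1: c = 2.309050, f(c) = -13.435144 < 0 → new bracket [2.309050, 4.550000]
step 2: c = 2.665067, f(c) = -9.131091 < 0 → new bracket [2.665067, 4.550000]
step 3: c = 2.879504, f(c) = -5.694557 < 0 → new bracket [2.879504, 4.550000]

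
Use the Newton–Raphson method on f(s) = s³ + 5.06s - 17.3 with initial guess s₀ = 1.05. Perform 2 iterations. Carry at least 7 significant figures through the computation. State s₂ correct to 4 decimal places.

1.9987

Newton update: s ← s − f(s)/f'(s).
f'(s) = 3s² + 5.06
s_0 = 1.050000: f = -10.829375, f' = 8.367500 → s_1 = 1.050000 - (-10.829375)/(8.367500) = 2.344219
s_1 = 2.344219: f = 7.444075, f' = 21.546084 → s_2 = 2.344219 - (7.444075)/(21.546084) = 1.998723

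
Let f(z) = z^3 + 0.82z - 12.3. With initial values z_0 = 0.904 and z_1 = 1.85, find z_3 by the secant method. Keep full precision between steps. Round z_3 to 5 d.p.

2.14296

f(z_0) = -10.819957, f(z_1) = -4.451375
z_2 = 1.850000 - (-4.451375)·(1.850000 - 0.904000)/(-4.451375 - (-10.819957)) = 2.511215; f(z_2) = 5.595419
z_3 = 2.511215 - (5.595419)·(2.511215 - 1.850000)/(5.595419 - (-4.451375)) = 2.142961; f(z_3) = -0.701696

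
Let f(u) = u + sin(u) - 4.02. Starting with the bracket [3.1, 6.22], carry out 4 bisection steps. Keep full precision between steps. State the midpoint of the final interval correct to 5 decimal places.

f(3.100000) = -0.878419, f(6.220000) = 2.136857 (opposite signs)
step 1: m = 4.660000, f(m) = -0.358628 < 0 → root in [4.660000, 6.220000]
step 2: m = 5.440000, f(m) = 0.673235 > 0 → root in [4.660000, 5.440000]
step 3: m = 5.050000, f(m) = 0.086451 > 0 → root in [4.660000, 5.050000]
step 4: m = 4.855000, f(m) = -0.154848 < 0 → root in [4.855000, 5.050000]
Midpoint of [4.855000, 5.050000] = 4.952500

4.95250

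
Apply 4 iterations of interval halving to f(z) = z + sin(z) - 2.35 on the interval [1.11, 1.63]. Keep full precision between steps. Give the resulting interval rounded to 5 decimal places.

[1.37000, 1.40250]

f(1.110000) = -0.344301, f(1.630000) = 0.278248 (opposite signs)
step 1: m = 1.370000, f(m) = -0.000092 < 0 → root in [1.370000, 1.630000]
step 2: m = 1.500000, f(m) = 0.147495 > 0 → root in [1.370000, 1.500000]
step 3: m = 1.435000, f(m) = 0.075794 > 0 → root in [1.370000, 1.435000]
step 4: m = 1.402500, f(m) = 0.038372 > 0 → root in [1.370000, 1.402500]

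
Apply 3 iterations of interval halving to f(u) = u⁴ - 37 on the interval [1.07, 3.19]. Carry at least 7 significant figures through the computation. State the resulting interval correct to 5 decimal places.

[2.39500, 2.66000]

f(1.070000) = -35.689204, f(3.190000) = 66.553011 (opposite signs)
step 1: m = 2.130000, f(m) = -16.416538 < 0 → root in [2.130000, 3.190000]
step 2: m = 2.660000, f(m) = 13.064115 > 0 → root in [2.130000, 2.660000]
step 3: m = 2.395000, f(m) = -4.098017 < 0 → root in [2.395000, 2.660000]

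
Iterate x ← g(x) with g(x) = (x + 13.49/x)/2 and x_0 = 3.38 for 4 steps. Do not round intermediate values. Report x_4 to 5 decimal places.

x_1 = g(3.380000) = 3.685562
x_2 = g(3.685562) = 3.672895
x_3 = g(3.672895) = 3.672874
x_4 = g(3.672874) = 3.672874

3.67287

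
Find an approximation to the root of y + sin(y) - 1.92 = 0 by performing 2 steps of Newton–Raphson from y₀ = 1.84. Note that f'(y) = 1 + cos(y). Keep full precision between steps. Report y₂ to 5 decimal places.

Newton update: y ← y − f(y)/f'(y).
y_0 = 1.840000: f = 0.883983, f' = 0.734036 → y_1 = 1.840000 - (0.883983)/(0.734036) = 0.635723
y_1 = 0.635723: f = -0.690518, f' = 1.804643 → y_2 = 0.635723 - (-0.690518)/(1.804643) = 1.018357

1.01836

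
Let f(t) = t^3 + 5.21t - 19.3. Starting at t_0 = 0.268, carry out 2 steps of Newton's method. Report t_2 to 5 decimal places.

f'(t) = 3t^2 + 5.21
t_0 = 0.268000: f = -17.884471, f' = 5.425472 → t_1 = 0.268000 - (-17.884471)/(5.425472) = 3.564390
t_1 = 3.564390: f = 44.555601, f' = 43.324626 → t_2 = 3.564390 - (44.555601)/(43.324626) = 2.535977

2.53598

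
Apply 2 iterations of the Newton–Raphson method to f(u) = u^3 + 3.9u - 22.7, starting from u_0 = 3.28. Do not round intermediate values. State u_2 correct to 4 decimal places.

2.3898

f'(u) = 3u^2 + 3.9
u_0 = 3.280000: f = 25.379552, f' = 36.175200 → u_1 = 3.280000 - (25.379552)/(36.175200) = 2.578427
u_1 = 2.578427: f = 4.497979, f' = 23.844854 → u_2 = 2.578427 - (4.497979)/(23.844854) = 2.389792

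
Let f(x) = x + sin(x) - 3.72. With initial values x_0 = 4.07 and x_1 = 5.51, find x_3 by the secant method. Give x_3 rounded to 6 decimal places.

f(x_0) = -0.450667, f(x_1) = 1.091582
x_2 = 5.510000 - (1.091582)·(5.510000 - 4.070000)/(1.091582 - (-0.450667)) = 4.490788; f(x_2) = -0.204759
x_3 = 4.490788 - (-0.204759)·(4.490788 - 5.510000)/(-0.204759 - (1.091582)) = 4.651774; f(x_3) = -0.066389

4.651774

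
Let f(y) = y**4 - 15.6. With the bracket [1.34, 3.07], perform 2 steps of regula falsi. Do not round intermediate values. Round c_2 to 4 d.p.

1.7554

False-position update: c = (a·f(b) − b·f(a))/(f(b) − f(a)); replace the endpoint whose sign matches f(c).
f(1.340000) = -12.375821, f(3.070000) = 73.228740
step 1: c = 1.590105, f(c) = -9.207014 < 0 → new bracket [1.590105, 3.070000]
step 2: c = 1.755391, f(c) = -6.104996 < 0 → new bracket [1.755391, 3.070000]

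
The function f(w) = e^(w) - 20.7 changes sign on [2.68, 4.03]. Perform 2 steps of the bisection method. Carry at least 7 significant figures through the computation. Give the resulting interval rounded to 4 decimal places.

[3.0175, 3.3550]

f(2.680000) = -6.114907, f(4.030000) = 35.560911 (opposite signs)
step 1: m = 3.355000, f(m) = 7.945604 > 0 → root in [2.680000, 3.355000]
step 2: m = 3.017500, f(m) = -0.259873 < 0 → root in [3.017500, 3.355000]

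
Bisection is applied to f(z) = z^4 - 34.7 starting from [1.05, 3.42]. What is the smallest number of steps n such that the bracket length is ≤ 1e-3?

Initial width b − a = 3.42 − 1.05 = 2.370000.
After n steps the width is (b−a)/2^n; need (b−a)/2^n ≤ 1e-3.
So n ≥ log₂(2.370000/1e-3) = log₂(2370.0000) ≈ 11.2107.
Hence n = 12.

12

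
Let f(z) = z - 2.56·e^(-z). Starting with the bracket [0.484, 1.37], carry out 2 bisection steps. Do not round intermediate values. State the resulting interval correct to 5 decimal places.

f(0.484000) = -1.093762, f(1.370000) = 0.719486 (opposite signs)
step 1: m = 0.927000, f(m) = -0.086092 < 0 → root in [0.927000, 1.370000]
step 2: m = 1.148500, f(m) = 0.336693 > 0 → root in [0.927000, 1.148500]

[0.92700, 1.14850]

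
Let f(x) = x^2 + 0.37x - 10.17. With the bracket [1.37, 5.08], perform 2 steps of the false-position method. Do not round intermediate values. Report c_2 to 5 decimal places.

2.87996

False-position update: c = (a·f(b) − b·f(a))/(f(b) − f(a)); replace the endpoint whose sign matches f(c).
f(1.370000) = -7.786200, f(5.080000) = 17.516000
step 1: c = 2.511672, f(c) = -2.932188 < 0 → new bracket [2.511672, 5.080000]
step 2: c = 2.879959, f(c) = -0.810248 < 0 → new bracket [2.879959, 5.080000]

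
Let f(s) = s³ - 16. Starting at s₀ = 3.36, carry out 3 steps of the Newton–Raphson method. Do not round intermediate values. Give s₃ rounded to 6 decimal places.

2.519912

Newton update: s ← s − f(s)/f'(s).
f'(s) = 3s²
s_0 = 3.360000: f = 21.933056, f' = 33.868800 → s_1 = 3.360000 - (21.933056)/(33.868800) = 2.712411
s_1 = 2.712411: f = 3.955682, f' = 22.071523 → s_2 = 2.712411 - (3.955682)/(22.071523) = 2.533190
s_2 = 2.533190: f = 0.255613, f' = 19.251156 → s_3 = 2.533190 - (0.255613)/(19.251156) = 2.519912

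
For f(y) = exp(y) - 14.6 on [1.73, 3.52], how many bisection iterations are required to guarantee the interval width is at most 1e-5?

Initial width b − a = 3.52 − 1.73 = 1.790000.
After n steps the width is (b−a)/2^n; need (b−a)/2^n ≤ 1e-5.
So n ≥ log₂(1.790000/1e-5) = log₂(179000.0000) ≈ 17.4496.
Hence n = 18.

18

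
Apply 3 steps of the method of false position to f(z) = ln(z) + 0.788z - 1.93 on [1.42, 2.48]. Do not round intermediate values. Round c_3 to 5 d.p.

False-position update: c = (a·f(b) − b·f(a))/(f(b) − f(a)); replace the endpoint whose sign matches f(c).
f(1.420000) = -0.460383, f(2.480000) = 0.932499
step 1: c = 1.770357, f(c) = 0.036223 > 0 → new bracket [1.420000, 1.770357]
step 2: c = 1.744802, f(c) = 0.001545 > 0 → new bracket [1.420000, 1.744802]
step 3: c = 1.743716, f(c) = 0.000066 > 0 → new bracket [1.420000, 1.743716]

1.74372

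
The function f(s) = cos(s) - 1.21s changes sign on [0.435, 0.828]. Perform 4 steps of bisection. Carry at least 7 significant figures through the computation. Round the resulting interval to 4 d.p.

[0.6315, 0.6561]

f(0.435000) = 0.380520, f(0.828000) = -0.325530 (opposite signs)
step 1: m = 0.631500, f(m) = 0.043028 > 0 → root in [0.631500, 0.828000]
step 2: m = 0.729750, f(m) = -0.137656 < 0 → root in [0.631500, 0.729750]
step 3: m = 0.680625, f(m) = -0.046377 < 0 → root in [0.631500, 0.680625]
step 4: m = 0.656062, f(m) = -0.001435 < 0 → root in [0.631500, 0.656062]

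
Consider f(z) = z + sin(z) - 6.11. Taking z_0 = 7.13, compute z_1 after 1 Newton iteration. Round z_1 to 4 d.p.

f'(z) = 1 + cos(z)
z_0 = 7.130000: f = 1.769174, f' = 1.662373 → z_1 = 7.130000 - (1.769174)/(1.662373) = 6.065754

6.0658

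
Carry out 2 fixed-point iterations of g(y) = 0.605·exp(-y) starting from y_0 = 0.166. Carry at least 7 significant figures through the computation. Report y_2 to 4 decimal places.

0.3624

y_1 = g(0.166000) = 0.512463
y_2 = g(0.512463) = 0.362406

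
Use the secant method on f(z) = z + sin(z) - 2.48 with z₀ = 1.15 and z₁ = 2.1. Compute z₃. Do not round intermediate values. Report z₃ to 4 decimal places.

Secant update: z_(k+1) = z_k − f(z_k)·(z_k − z_(k-1))/(f(z_k) − f(z_(k-1))).
f(z_0) = -0.417236, f(z_1) = 0.483209
z_2 = 2.100000 - (0.483209)·(2.100000 - 1.150000)/(0.483209 - (-0.417236)) = 1.590198; f(z_2) = 0.110010
z_3 = 1.590198 - (0.110010)·(1.590198 - 2.100000)/(0.110010 - (0.483209)) = 1.439921; f(z_3) = -0.048631

1.4399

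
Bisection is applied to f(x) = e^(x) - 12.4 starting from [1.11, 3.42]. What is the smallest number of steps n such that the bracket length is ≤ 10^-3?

Initial width b − a = 3.42 − 1.11 = 2.310000.
After n steps the width is (b−a)/2^n; need (b−a)/2^n ≤ 10^-3.
So n ≥ log₂(2.310000/10^-3) = log₂(2310.0000) ≈ 11.1737.
Hence n = 12.

12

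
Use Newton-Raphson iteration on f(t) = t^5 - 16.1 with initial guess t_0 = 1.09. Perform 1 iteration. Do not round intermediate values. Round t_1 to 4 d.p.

3.1531

f'(t) = 5t^4
t_0 = 1.090000: f = -14.561376, f' = 7.057908 → t_1 = 1.090000 - (-14.561376)/(7.057908) = 3.153129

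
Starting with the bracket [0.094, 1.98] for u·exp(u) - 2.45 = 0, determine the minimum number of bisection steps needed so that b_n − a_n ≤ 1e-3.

Initial width b − a = 1.98 − 0.094 = 1.886000.
After n steps the width is (b−a)/2^n; need (b−a)/2^n ≤ 1e-3.
So n ≥ log₂(1.886000/1e-3) = log₂(1886.0000) ≈ 10.8811.
Hence n = 11.

11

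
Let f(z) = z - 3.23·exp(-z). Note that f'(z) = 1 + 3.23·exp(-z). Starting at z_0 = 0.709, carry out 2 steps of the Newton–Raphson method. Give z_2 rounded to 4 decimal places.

1.0877

z_0 = 0.709000: f = -0.880600, f' = 2.589600 → z_1 = 0.709000 - (-0.880600)/(2.589600) = 1.049052
z_1 = 1.049052: f = -0.082318, f' = 2.131371 → z_2 = 1.049052 - (-0.082318)/(2.131371) = 1.087675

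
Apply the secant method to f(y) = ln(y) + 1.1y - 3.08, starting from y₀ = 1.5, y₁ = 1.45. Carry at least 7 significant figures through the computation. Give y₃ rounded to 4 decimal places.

2.1154

f(y_0) = -1.024535, f(y_1) = -1.113436
y_2 = 1.450000 - (-1.113436)·(1.450000 - 1.500000)/(-1.113436 - (-1.024535)) = 2.076219; f(y_2) = -0.065611
y_3 = 2.076219 - (-0.065611)·(2.076219 - 1.450000)/(-0.065611 - (-1.113436)) = 2.115430; f(y_3) = -0.003768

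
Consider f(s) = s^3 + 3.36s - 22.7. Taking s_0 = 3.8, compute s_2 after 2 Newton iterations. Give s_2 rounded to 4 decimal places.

2.4856

f'(s) = 3s^2 + 3.36
s_0 = 3.800000: f = 44.940000, f' = 46.680000 → s_1 = 3.800000 - (44.940000)/(46.680000) = 2.837275
s_1 = 2.837275: f = 9.673677, f' = 27.510389 → s_2 = 2.837275 - (9.673677)/(27.510389) = 2.485638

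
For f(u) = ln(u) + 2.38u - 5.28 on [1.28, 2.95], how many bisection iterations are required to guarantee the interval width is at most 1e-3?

Initial width b − a = 2.95 − 1.28 = 1.670000.
After n steps the width is (b−a)/2^n; need (b−a)/2^n ≤ 1e-3.
So n ≥ log₂(1.670000/1e-3) = log₂(1670.0000) ≈ 10.7056.
Hence n = 11.

11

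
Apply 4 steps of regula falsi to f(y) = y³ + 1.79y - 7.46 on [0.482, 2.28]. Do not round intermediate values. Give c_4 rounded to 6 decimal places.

1.643662

f(0.482000) = -6.485240, f(2.280000) = 8.473552
step 1: c = 1.261506, f(c) = -3.194350 < 0 → new bracket [1.261506, 2.280000]
step 2: c = 1.540341, f(c) = -1.048097 < 0 → new bracket [1.540341, 2.280000]
step 3: c = 1.621759, f(c) = -0.291657 < 0 → new bracket [1.621759, 2.280000]
step 4: c = 1.643662, f(c) = -0.077289 < 0 → new bracket [1.643662, 2.280000]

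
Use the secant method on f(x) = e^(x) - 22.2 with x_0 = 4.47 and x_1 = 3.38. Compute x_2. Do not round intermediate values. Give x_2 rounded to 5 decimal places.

3.24521

f(x_0) = 65.156723, f(x_1) = 7.170771
x_2 = 3.380000 - (7.170771)·(3.380000 - 4.470000)/(7.170771 - (65.156723)) = 3.245206; f(x_2) = 3.467005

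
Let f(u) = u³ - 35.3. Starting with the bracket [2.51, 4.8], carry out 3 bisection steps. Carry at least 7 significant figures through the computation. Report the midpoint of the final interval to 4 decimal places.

f(2.510000) = -19.486749, f(4.800000) = 75.292000 (opposite signs)
step 1: m = 3.655000, f(m) = 13.527236 > 0 → root in [2.510000, 3.655000]
step 2: m = 3.082500, f(m) = -6.010682 < 0 → root in [3.082500, 3.655000]
step 3: m = 3.368750, f(m) = 2.930180 > 0 → root in [3.082500, 3.368750]
Midpoint of [3.082500, 3.368750] = 3.225625

3.2256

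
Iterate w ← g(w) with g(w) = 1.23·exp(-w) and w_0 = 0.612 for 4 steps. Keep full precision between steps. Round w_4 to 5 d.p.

0.63940

w_1 = g(0.612000) = 0.666986
w_2 = g(0.666986) = 0.631301
w_3 = g(0.631301) = 0.654236
w_4 = g(0.654236) = 0.639402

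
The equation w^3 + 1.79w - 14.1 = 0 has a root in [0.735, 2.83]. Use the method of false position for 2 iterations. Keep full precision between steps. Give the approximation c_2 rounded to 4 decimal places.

False-position update: c = (a·f(b) − b·f(a))/(f(b) − f(a)); replace the endpoint whose sign matches f(c).
f(0.735000) = -12.387285, f(2.830000) = 13.630887
step 1: c = 1.732432, f(c) = -5.799361 < 0 → new bracket [1.732432, 2.830000]
step 2: c = 2.060024, f(c) = -1.670434 < 0 → new bracket [2.060024, 2.830000]

2.0600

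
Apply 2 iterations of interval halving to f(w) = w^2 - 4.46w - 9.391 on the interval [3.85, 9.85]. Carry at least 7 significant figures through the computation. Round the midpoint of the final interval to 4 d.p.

f(3.850000) = -11.739500, f(9.850000) = 43.700500 (opposite signs)
step 1: m = 6.850000, f(m) = 6.980500 > 0 → root in [3.850000, 6.850000]
step 2: m = 5.350000, f(m) = -4.629500 < 0 → root in [5.350000, 6.850000]
Midpoint of [5.350000, 6.850000] = 6.100000

6.1000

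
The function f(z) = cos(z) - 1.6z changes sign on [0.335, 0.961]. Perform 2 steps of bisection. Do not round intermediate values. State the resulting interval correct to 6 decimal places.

f(0.335000) = 0.408410, f(0.961000) = -0.964899 (opposite signs)
step 1: m = 0.648000, f(m) = -0.239507 < 0 → root in [0.335000, 0.648000]
step 2: m = 0.491500, f(m) = 0.095226 > 0 → root in [0.491500, 0.648000]

[0.491500, 0.648000]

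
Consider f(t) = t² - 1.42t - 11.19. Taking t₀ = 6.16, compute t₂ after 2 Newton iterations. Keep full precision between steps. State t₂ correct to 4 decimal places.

Newton update: t ← t − f(t)/f'(t).
f'(t) = 2t - 1.42
t_0 = 6.160000: f = 18.008400, f' = 10.900000 → t_1 = 6.160000 - (18.008400)/(10.900000) = 4.507853
t_1 = 4.507853: f = 2.729589, f' = 7.595706 → t_2 = 4.507853 - (2.729589)/(7.595706) = 4.148494

4.1485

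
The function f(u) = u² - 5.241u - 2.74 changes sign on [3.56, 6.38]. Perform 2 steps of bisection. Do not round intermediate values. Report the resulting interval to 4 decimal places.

f(3.560000) = -8.724360, f(6.380000) = 4.526820 (opposite signs)
step 1: m = 4.970000, f(m) = -4.086870 < 0 → root in [4.970000, 6.380000]
step 2: m = 5.675000, f(m) = -0.277050 < 0 → root in [5.675000, 6.380000]

[5.6750, 6.3800]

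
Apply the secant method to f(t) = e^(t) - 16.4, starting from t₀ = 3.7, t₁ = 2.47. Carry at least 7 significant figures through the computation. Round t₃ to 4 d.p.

Secant update: t_(k+1) = t_k − f(t_k)·(t_k − t_(k-1))/(f(t_k) − f(t_(k-1))).
f(t_0) = 24.047304, f(t_1) = -4.577553
t_2 = 2.470000 - (-4.577553)·(2.470000 - 3.700000)/(-4.577553 - (24.047304)) = 2.666696; f(t_2) = -2.007664
t_3 = 2.666696 - (-2.007664)·(2.666696 - 2.470000)/(-2.007664 - (-4.577553)) = 2.820360; f(t_3) = 0.382887

2.8204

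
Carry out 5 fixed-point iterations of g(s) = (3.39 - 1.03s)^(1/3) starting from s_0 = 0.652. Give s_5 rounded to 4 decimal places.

s_1 = g(0.652000) = 1.395639
s_2 = g(1.395639) = 1.249865
s_3 = g(1.249865) = 1.281115
s_4 = g(1.281115) = 1.274544
s_5 = g(1.274544) = 1.275932

1.2759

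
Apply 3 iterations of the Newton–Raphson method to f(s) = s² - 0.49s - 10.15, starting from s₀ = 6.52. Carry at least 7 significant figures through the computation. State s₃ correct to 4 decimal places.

Newton update: s ← s − f(s)/f'(s).
f'(s) = 2s - 0.49
s_0 = 6.520000: f = 29.165600, f' = 12.550000 → s_1 = 6.520000 - (29.165600)/(12.550000) = 4.196048
s_1 = 4.196048: f = 5.400754, f' = 7.902096 → s_2 = 4.196048 - (5.400754)/(7.902096) = 3.512589
s_2 = 3.512589: f = 0.467115, f' = 6.535179 → s_3 = 3.512589 - (0.467115)/(6.535179) = 3.441112

3.4411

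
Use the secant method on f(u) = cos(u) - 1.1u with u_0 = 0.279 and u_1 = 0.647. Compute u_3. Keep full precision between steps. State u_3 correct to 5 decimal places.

0.69698

Secant update: u_(k+1) = u_k − f(u_k)·(u_k − u_(k-1))/(f(u_k) − f(u_(k-1))).
f(u_0) = 0.654431, f(u_1) = 0.086196
u_2 = 0.647000 - (0.086196)·(0.647000 - 0.279000)/(0.086196 - (0.654431)) = 0.702822; f(u_2) = -0.010083
u_3 = 0.702822 - (-0.010083)·(0.702822 - 0.647000)/(-0.010083 - (0.086196)) = 0.696976; f(u_3) = 0.000113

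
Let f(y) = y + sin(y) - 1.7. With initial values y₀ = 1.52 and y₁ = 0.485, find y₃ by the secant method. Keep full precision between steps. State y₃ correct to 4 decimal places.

f(y_0) = 0.818710, f(y_1) = -0.748792
y_2 = 0.485000 - (-0.748792)·(0.485000 - 1.520000)/(-0.748792 - (0.818710)) = 0.979417; f(y_2) = 0.109589
y_3 = 0.979417 - (0.109589)·(0.979417 - 0.485000)/(0.109589 - (-0.748792)) = 0.916295; f(y_3) = 0.009646

0.9163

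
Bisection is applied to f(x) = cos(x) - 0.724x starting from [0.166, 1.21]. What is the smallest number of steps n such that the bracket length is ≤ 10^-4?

Initial width b − a = 1.21 − 0.166 = 1.044000.
After n steps the width is (b−a)/2^n; need (b−a)/2^n ≤ 10^-4.
So n ≥ log₂(1.044000/10^-4) = log₂(10440.0000) ≈ 13.3498.
Hence n = 14.

14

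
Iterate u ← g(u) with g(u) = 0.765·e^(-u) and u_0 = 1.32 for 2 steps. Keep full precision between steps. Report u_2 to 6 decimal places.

0.623605

u_1 = g(1.320000) = 0.204359
u_2 = g(0.204359) = 0.623605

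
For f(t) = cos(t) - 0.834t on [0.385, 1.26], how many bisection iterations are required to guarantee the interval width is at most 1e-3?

10

Initial width b − a = 1.26 − 0.385 = 0.875000.
After n steps the width is (b−a)/2^n; need (b−a)/2^n ≤ 1e-3.
So n ≥ log₂(0.875000/1e-3) = log₂(875.0000) ≈ 9.7731.
Hence n = 10.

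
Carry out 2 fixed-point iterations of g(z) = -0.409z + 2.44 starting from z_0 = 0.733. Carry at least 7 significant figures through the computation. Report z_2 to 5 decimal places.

z_1 = g(0.733000) = 2.140203
z_2 = g(2.140203) = 1.564657

1.56466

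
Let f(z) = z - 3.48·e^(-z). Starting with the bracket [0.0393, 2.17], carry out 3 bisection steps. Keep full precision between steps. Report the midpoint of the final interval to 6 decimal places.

f(0.039300) = -3.306589, f(2.170000) = 1.772662 (opposite signs)
step 1: m = 1.104650, f(m) = -0.048367 < 0 → root in [1.104650, 2.170000]
step 2: m = 1.637325, f(m) = 0.960466 > 0 → root in [1.104650, 1.637325]
step 3: m = 1.370988, f(m) = 0.487568 > 0 → root in [1.104650, 1.370988]
Midpoint of [1.104650, 1.370988] = 1.237819

1.237819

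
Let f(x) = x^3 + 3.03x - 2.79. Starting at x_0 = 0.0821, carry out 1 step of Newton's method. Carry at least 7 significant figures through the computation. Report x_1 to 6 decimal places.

0.915051

f'(x) = 3x^2 + 3.03
x_0 = 0.082100: f = -2.540684, f' = 3.050221 → x_1 = 0.082100 - (-2.540684)/(3.050221) = 0.915051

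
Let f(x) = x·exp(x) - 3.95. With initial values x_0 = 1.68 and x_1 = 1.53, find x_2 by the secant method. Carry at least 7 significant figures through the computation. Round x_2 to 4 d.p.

1.2901

f(x_0) = 5.064134, f(x_1) = 3.115811
x_2 = 1.530000 - (3.115811)·(1.530000 - 1.680000)/(3.115811 - (5.064134)) = 1.290116; f(x_2) = 0.737260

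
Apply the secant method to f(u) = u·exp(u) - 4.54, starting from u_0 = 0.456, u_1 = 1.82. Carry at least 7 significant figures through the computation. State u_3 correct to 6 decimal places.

1.157185

f(u_0) = -3.820546, f(u_1) = 6.692782
u_2 = 1.820000 - (6.692782)·(1.820000 - 0.456000)/(6.692782 - (-3.820546)) = 0.951678; f(u_2) = -2.075105
u_3 = 0.951678 - (-2.075105)·(0.951678 - 1.820000)/(-2.075105 - (6.692782)) = 1.157185; f(u_3) = -0.859036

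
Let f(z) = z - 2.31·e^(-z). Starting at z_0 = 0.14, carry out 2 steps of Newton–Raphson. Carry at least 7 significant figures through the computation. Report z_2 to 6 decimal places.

0.914055

f'(z) = 1 + 2.31·e^(-z)
z_0 = 0.140000: f = -1.868218, f' = 3.008218 → z_1 = 0.140000 - (-1.868218)/(3.008218) = 0.761038
z_1 = 0.761038: f = -0.318151, f' = 2.079189 → z_2 = 0.761038 - (-0.318151)/(2.079189) = 0.914055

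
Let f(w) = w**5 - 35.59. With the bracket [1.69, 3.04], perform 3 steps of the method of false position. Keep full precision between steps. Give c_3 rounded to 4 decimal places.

1.9477

f(1.690000) = -21.804151, f(3.040000) = 224.047799
step 1: c = 1.809729, f(c) = -16.178115 < 0 → new bracket [1.809729, 3.040000]
step 2: c = 1.892582, f(c) = -11.308605 < 0 → new bracket [1.892582, 3.040000]
step 3: c = 1.947714, f(c) = -7.559802 < 0 → new bracket [1.947714, 3.040000]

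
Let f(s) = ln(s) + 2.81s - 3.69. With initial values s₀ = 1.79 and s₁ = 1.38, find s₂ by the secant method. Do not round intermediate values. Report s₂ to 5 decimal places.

1.23197

f(s_0) = 1.922116, f(s_1) = 0.509883
s_2 = 1.380000 - (0.509883)·(1.380000 - 1.790000)/(0.509883 - (1.922116)) = 1.231970; f(s_2) = -0.019549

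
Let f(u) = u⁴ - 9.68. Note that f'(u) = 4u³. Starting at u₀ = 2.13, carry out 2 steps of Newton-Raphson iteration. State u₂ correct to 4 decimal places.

1.7694

Newton update: u ← u − f(u)/f'(u).
u_0 = 2.130000: f = 10.903462, f' = 38.654388 → u_1 = 2.130000 - (10.903462)/(38.654388) = 1.847924
u_1 = 1.847924: f = 1.981026, f' = 25.241349 → u_2 = 1.847924 - (1.981026)/(25.241349) = 1.769441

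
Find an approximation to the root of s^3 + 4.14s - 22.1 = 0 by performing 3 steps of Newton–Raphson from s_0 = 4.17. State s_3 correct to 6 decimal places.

Newton update: s ← s − f(s)/f'(s).
f'(s) = 3s^2 + 4.14
s_0 = 4.170000: f = 67.675513, f' = 56.306700 → s_1 = 4.170000 - (67.675513)/(56.306700) = 2.968091
s_1 = 2.968091: f = 16.335494, f' = 30.568698 → s_2 = 2.968091 - (16.335494)/(30.568698) = 2.433705
s_2 = 2.433705: f = 2.390178, f' = 21.908760 → s_3 = 2.433705 - (2.390178)/(21.908760) = 2.324608

2.324608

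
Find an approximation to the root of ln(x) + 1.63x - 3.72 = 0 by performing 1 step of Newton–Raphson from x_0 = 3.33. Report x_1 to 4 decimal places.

1.8220

f'(x) = 1/x + 1.63
x_0 = 3.330000: f = 2.910872, f' = 1.930300 → x_1 = 3.330000 - (2.910872)/(1.930300) = 1.822011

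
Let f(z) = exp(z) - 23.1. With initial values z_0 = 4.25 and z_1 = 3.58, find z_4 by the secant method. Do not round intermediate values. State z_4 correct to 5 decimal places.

3.14329

f(z_0) = 47.005412, f(z_1) = 12.773541
z_2 = 3.580000 - (12.773541)·(3.580000 - 4.250000)/(12.773541 - (47.005412)) = 3.329991; f(z_2) = 4.838093
z_3 = 3.329991 - (4.838093)·(3.329991 - 3.580000)/(4.838093 - (12.773541)) = 3.177565; f(z_3) = 0.888280
z_4 = 3.177565 - (0.888280)·(3.177565 - 3.329991)/(0.888280 - (4.838093)) = 3.143286; f(z_4) = 0.079913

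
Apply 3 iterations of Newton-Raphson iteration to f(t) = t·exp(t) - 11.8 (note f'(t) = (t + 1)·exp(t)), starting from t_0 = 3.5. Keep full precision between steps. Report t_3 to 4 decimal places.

Newton update: t ← t − f(t)/f'(t).
t_0 = 3.500000: f = 104.104082, f' = 149.019534 → t_1 = 3.500000 - (104.104082)/(149.019534) = 2.801406
t_1 = 2.801406: f = 34.332979, f' = 62.600771 → t_2 = 2.801406 - (34.332979)/(62.600771) = 2.252963
t_2 = 2.252963: f = 9.638950, f' = 30.954840 → t_3 = 2.252963 - (9.638950)/(30.954840) = 1.941576

1.9416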